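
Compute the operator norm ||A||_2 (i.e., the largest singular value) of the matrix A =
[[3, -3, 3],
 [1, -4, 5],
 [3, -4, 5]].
||A||_2 ≈ 10.7273 (= sqrt(largest eigenvalue of A^T A))

||A||_2 = sigma_max(A) = sqrt(lambda_max(A^T A)). Form the symmetric matrix M = A^T A =
[[19, -25, 29],
 [-25, 41, -49],
 [29, -49, 59]].
Its characteristic polynomial (trace, sum of principal 2x2 minors, determinant of M give the coefficients) is
  p(λ) = det(λ I - M) = λ^3 - 119λ^2 + 452λ - 36.
No integer candidate from the rational root theorem (±divisors of 36) is a root, so the roots are irrational. The cubic discriminant is Δ = 2315924048 > 0, so there are three distinct real roots. p(0) = -36 and p(1) = 298 have opposite signs, so a root lies in (0, 1); Newton's method refines it to λ ≈ 0.0814. p(3) = 276 and p(4) = -68 have opposite signs, so a root lies in (3, 4); Newton's method refines it to λ ≈ 3.8438. p(115) = -956 and p(116) = 12028 have opposite signs, so a root lies in (115, 116); Newton's method refines it to λ ≈ 115.0748. Check (Vieta): the three roots sum to 119, matching tr M = 119.
So the eigenvalues of A^T A are ≈ 0.0814, 3.8438, 115.0748 (all ≥ 0, as they must be for A^T A). The largest is λ_max ≈ 115.0748, hence ||A||_2 = sqrt(λ_max) ≈ 10.7273.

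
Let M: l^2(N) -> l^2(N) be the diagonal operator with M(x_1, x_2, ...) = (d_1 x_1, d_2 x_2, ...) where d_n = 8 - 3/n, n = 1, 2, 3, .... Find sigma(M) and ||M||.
sigma(M) = {8 - 3/n : n ≥ 1} ∪ {8}; ||M|| = 8

A bounded diagonal operator on l^2 with diagonal entries d_n has spectrum equal to the closure of {d_n : n ≥ 1}: every d_n is an eigenvalue (with eigenvector e_n), so {d_n} ⊂ sigma(M); the spectrum is closed, so its closure is too; and for lambda not in the closure, (M - lambda I) has bounded inverse (the diagonal entries 1/(d_n - lambda) are bounded). For our sequence d_n = 8 - 3/n, n = 1, 2, 3, ...:
  - {d_n} = {8 - 3/n : n ≥ 1}; the only limit point is 8
  - closure = {8 - 3/n : n ≥ 1} ∪ {8}
For the norm: a diagonal operator has ||M|| = sup_n |d_n|. Here d_n = 8 - 3/n increases monotonically from d_1 = 5 toward 8, with all terms in [5, 8); so sup_n |d_n| = 8 (the supremum is the limit, not attained). So ||M|| = 8.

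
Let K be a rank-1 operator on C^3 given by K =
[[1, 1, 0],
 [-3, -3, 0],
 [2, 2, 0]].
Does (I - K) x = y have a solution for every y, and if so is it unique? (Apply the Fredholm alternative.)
(I - K) is invertible (det(I - K) = 3 ≠ 0), so for every y in C^3 the equation (I - K) x = y has a unique solution.

K has rank 1, so it is an outer product K = u v^T: every row of K is a multiple of one row vector. Reading off the entries, u = (1, -3, 2) and v = (1, 1, 0) (row i of K equals u_i·v^T). A rank-one matrix u v^T satisfies K u = u (v·u) and kills the (2)-dimensional subspace v^⊥, so its characteristic polynomial is lambda^2 (lambda - v·u) with v·u = tr K = -2. Hence the eigenvalues of I - K are 1 (multiplicity 2) and 1 - (-2) = 3, so det(I - K) = 3. (Direct check: I - K =
[[0, -1, 0],
 [3, 4, 0],
 [-2, -2, 1]]
has determinant 3.) The finite-dimensional Fredholm alternative says: either (I - K) is invertible, or ker(I - K) ≠ {0} and then range(I - K) = ker((I - K)^*)^⊥, with dim ker(I - K) = dim ker((I - K)^*). Since det(I - K) ≠ 0, 1 is not an eigenvalue of K and ker(I - K) = {0}, so we are in the first case: for every y there is a unique x = (I - K)^(-1) y. Explicitly, by the Sherman–Morrison formula, (I - u v^T)^(-1) = I + u v^T/(1 - v·u), i.e. (I - K)^(-1) = I + K/(3).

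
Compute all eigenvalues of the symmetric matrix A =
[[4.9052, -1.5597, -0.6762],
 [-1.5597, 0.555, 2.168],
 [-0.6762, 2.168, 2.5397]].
sigma(A) ≈ {-1, 3, 6}

A is real symmetric, so its spectrum consists of real eigenvalues. Expanding the characteristic polynomial of the displayed matrix gives
  det(λ I - A) = p(λ) = λ^3 + (-8)λ^2 + (9)λ + (18).
Solving p(λ) = 0 yields eigenvalues ≈ -1, 3, 6. (A is shown rounded to 4 decimals, so these recover the underlying integer eigenvalues to within that precision.)
Verification: the trace of A = 8 equals the sum of eigenvalues 8, and det(A) ≈ -18.0005 matches the eigenvalue product -18.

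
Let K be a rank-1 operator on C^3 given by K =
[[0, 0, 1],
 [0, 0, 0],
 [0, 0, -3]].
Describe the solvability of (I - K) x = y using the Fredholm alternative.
(I - K) is invertible (det(I - K) = 4 ≠ 0), so for every y in C^3 the equation (I - K) x = y has a unique solution.

K has rank 1, so it is an outer product K = u v^T: every row of K is a multiple of one row vector. Reading off the entries, u = (1, 0, -3) and v = (0, 0, 1) (row i of K equals u_i·v^T). A rank-one matrix u v^T satisfies K u = u (v·u) and kills the (2)-dimensional subspace v^⊥, so its characteristic polynomial is lambda^2 (lambda - v·u) with v·u = tr K = -3. Hence the eigenvalues of I - K are 1 (multiplicity 2) and 1 - (-3) = 4, so det(I - K) = 4. (Direct check: I - K =
[[1, 0, -1],
 [0, 1, 0],
 [0, 0, 4]]
has determinant 4.) The finite-dimensional Fredholm alternative says: either (I - K) is invertible, or ker(I - K) ≠ {0} and then range(I - K) = ker((I - K)^*)^⊥, with dim ker(I - K) = dim ker((I - K)^*). Since det(I - K) ≠ 0, 1 is not an eigenvalue of K and ker(I - K) = {0}, so we are in the first case: for every y there is a unique x = (I - K)^(-1) y. Explicitly, by the Sherman–Morrison formula, (I - u v^T)^(-1) = I + u v^T/(1 - v·u), i.e. (I - K)^(-1) = I + K/(4).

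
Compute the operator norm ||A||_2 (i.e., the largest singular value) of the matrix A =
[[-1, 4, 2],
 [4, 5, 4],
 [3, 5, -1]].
||A||_2 ≈ 9.5928 (= sqrt(largest eigenvalue of A^T A))

||A||_2 = sigma_max(A) = sqrt(lambda_max(A^T A)). Form the symmetric matrix M = A^T A =
[[26, 31, 11],
 [31, 66, 23],
 [11, 23, 21]].
Its characteristic polynomial (trace, sum of principal 2x2 minors, determinant of M give the coefficients) is
  p(λ) = det(λ I - M) = λ^3 - 113λ^2 + 2037λ - 9801.
No integer candidate from the rational root theorem (±divisors of 9801) is a root, so the roots are irrational. The cubic discriminant is Δ = 621362592 > 0, so there are three distinct real roots. p(8) = -225 and p(9) = 108 have opposite signs, so a root lies in (8, 9); Newton's method refines it to λ ≈ 8.6134. p(12) = 99 and p(13) = -220 have opposite signs, so a root lies in (12, 13); Newton's method refines it to λ ≈ 12.3653. p(92) = -141 and p(93) = 6660 have opposite signs, so a root lies in (92, 93); Newton's method refines it to λ ≈ 92.0212. Check (Vieta): the three roots sum to 113, matching tr M = 113.
So the eigenvalues of A^T A are ≈ 8.6134, 12.3653, 92.0212 (all ≥ 0, as they must be for A^T A). The largest is λ_max ≈ 92.0212, hence ||A||_2 = sqrt(λ_max) ≈ 9.5928.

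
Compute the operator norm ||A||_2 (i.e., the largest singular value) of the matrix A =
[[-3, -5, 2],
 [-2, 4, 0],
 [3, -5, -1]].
||A||_2 ≈ 8.2217 (= sqrt(largest eigenvalue of A^T A))

||A||_2 = sigma_max(A) = sqrt(lambda_max(A^T A)). Form the symmetric matrix M = A^T A =
[[22, -8, -9],
 [-8, 66, -5],
 [-9, -5, 5]].
Its characteristic polynomial (trace, sum of principal 2x2 minors, determinant of M give the coefficients) is
  p(λ) = det(λ I - M) = λ^3 - 93λ^2 + 1722λ - 324.
No integer candidate from the rational root theorem (±divisors of 324) is a root, so the roots are irrational. The cubic discriminant is Δ = 5110555572 > 0, so there are three distinct real roots. p(0) = -324 and p(1) = 1306 have opposite signs, so a root lies in (0, 1); Newton's method refines it to λ ≈ 0.1901. p(25) = 226 and p(26) = -844 have opposite signs, so a root lies in (25, 26); Newton's method refines it to λ ≈ 25.2139. p(67) = -1664 and p(68) = 1172 have opposite signs, so a root lies in (67, 68); Newton's method refines it to λ ≈ 67.596. Check (Vieta): the three roots sum to 93, matching tr M = 93.
So the eigenvalues of A^T A are ≈ 0.1901, 25.2139, 67.596 (all ≥ 0, as they must be for A^T A). The largest is λ_max ≈ 67.596, hence ||A||_2 = sqrt(λ_max) ≈ 8.2217.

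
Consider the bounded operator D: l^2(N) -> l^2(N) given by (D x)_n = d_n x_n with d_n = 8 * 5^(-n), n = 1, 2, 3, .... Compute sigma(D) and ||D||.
sigma(D) = {8 * 5^(-n) : n ≥ 1} ∪ {0}; ||D|| = 8/5

A bounded diagonal operator on l^2 with diagonal entries d_n has spectrum equal to the closure of {d_n : n ≥ 1}: every d_n is an eigenvalue (with eigenvector e_n), so {d_n} ⊂ sigma(D); the spectrum is closed, so its closure is too; and for lambda not in the closure, (D - lambda I) has bounded inverse (the diagonal entries 1/(d_n - lambda) are bounded). For our sequence d_n = 8 * 5^(-n), n = 1, 2, 3, ...:
  - {d_n} = {8 * 5^(-n) : n ≥ 1}; the only limit point is 0
  - closure = {8 * 5^(-n) : n ≥ 1} ∪ {0}
For the norm: a diagonal operator has ||D|| = sup_n |d_n|. Here d_n = 8 * 5^(-n) is positive and decreasing, so sup_n |d_n| = d_1 = 8/5. So ||D|| = 8/5.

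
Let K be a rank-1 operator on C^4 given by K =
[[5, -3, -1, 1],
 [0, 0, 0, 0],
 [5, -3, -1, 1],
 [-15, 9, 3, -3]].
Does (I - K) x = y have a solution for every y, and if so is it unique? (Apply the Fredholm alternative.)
(I - K) is singular (det(I - K) = 0, i.e. 1 ∈ sigma(K)). (I - K) x = y is solvable iff y ⊥ ker((I - K)^*) = span{(5, -3, -1, 1)}, i.e. iff 5y_1 - 3y_2 - y_3 + y_4 = 0. When solvable, the solutions are x = y + c·(1, 0, 1, -3), c arbitrary (ker(I - K) = span{(1, 0, 1, -3)}, dimension 1).

K has rank 1, so it is an outer product K = u v^T: every row of K is a multiple of one row vector. Reading off the entries, u = (1, 0, 1, -3) and v = (5, -3, -1, 1) (row i of K equals u_i·v^T). A rank-one matrix u v^T satisfies K u = u (v·u) and kills the (3)-dimensional subspace v^⊥, so its characteristic polynomial is lambda^3 (lambda - v·u) with v·u = tr K = 1. Hence the eigenvalues of I - K are 1 (multiplicity 3) and 1 - (1) = 0, so det(I - K) = 0. (Direct check: I - K =
[[-4, 3, 1, -1],
 [0, 1, 0, 0],
 [-5, 3, 2, -1],
 [15, -9, -3, 4]]
has determinant 0.) So 1 is an eigenvalue of K and (I - K) is not invertible. The finite-dimensional Fredholm alternative says: either (I - K) is invertible, or ker(I - K) ≠ {0} and then range(I - K) = ker((I - K)^*)^⊥, with dim ker(I - K) = dim ker((I - K)^*). We are in the second case, so we need both kernels. Kernel of I - K: (I - K) u = u - u (v·u) = u - u = 0, so ker(I - K) = span{u} = span{(1, 0, 1, -3)} (it is exactly 1-dimensional because rank(I - K) = 3). Kernel of the adjoint: K is real, so (I - K)^* = I - K^T = I - v u^T, and (I - v u^T) v = v - v (u·v) = 0; hence ker((I - K)^*) = span{v} = span{(5, -3, -1, 1)}. Therefore (I - K) x = y is solvable iff <y, v> = 0, i.e. iff 5y_1 - 3y_2 - y_3 + y_4 = 0. When this holds, K y = u (v·y) = 0, so (I - K) y = y and x = y is a particular solution; the full solution set is the line x = y + c·u = y + c·(1, 0, 1, -3), c ∈ C.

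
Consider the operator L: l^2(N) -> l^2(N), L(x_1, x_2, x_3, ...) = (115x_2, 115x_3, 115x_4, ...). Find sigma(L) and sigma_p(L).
sigma(L) = closed disk {z in C : |z| ≤ 115}; sigma_p(L) = open disk {z in C : |z| < 115}

Note L = 115·V where V is the unit left shift (V x)_k = x_{k+1}; so sigma(L) = 115·sigma(V) and ||L|| = 115||V||. ||L x||^2 = 13225sum_{k≥2} |x_k|^2 ≤ 13225||x||^2, with equality on {x : x_1 = 0}, so ||L|| = 115. For any lambda with |lambda| < 115, set r = lambda/115 (|r| < 1); the vector x = (1, r, r^2, ...) is in l^2 and satisfies L x = 115(r, r^2, ...) = lambda x, so lambda is an eigenvalue. On the boundary |lambda| = 115 the geometric series diverges, so no l^2 eigenvector exists, but these lambda lie in the approximate point spectrum. Hence sigma(L) is the closed disk of radius 115 and sigma_p(L) is the open disk.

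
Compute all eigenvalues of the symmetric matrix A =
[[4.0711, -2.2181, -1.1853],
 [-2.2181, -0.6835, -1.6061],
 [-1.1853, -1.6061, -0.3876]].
sigma(A) ≈ {-3, 1, 5}

A is real symmetric, so its spectrum consists of real eigenvalues. Expanding the characteristic polynomial of the displayed matrix gives
  det(λ I - A) = p(λ) = λ^3 + (-3)λ^2 + (-13)λ + (15.0011).
Solving p(λ) = 0 yields eigenvalues ≈ -3, 1, 5. (A is shown rounded to 4 decimals, so these recover the underlying integer eigenvalues to within that precision.)
Verification: the trace of A = 3 equals the sum of eigenvalues 3, and det(A) ≈ -15.0011 matches the eigenvalue product -15.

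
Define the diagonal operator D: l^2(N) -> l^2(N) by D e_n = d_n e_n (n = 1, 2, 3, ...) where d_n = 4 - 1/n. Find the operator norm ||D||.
||D|| = 4

For a diagonal operator on l^2 with entries d_n, ||D|| = sup_n |d_n|. Here d_1 = 3, d_2 = 7/2, ..., and d_n = 4 - 1/n increases monotonically toward 4. All terms lie in [3, 4), so |d_n| = d_n and the supremum is the limit 4, which is not attained by any individual d_n. Hence ||D|| = 4.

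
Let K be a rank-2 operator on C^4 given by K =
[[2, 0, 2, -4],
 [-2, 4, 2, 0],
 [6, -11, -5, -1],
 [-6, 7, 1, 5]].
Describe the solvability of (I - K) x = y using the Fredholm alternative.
(I - K) is invertible (det(I - K) = -35 ≠ 0), so for every y in C^4 the equation (I - K) x = y has a unique solution.

K has rank 2 and factors as K = U V^T = u1 v1^T + u2 v2^T with u1 = (-1, 1, -3, 3), v1 = (-2, 3, 1, 1), u2 = (3, 1, -2, -2), v2 = (0, 1, 1, -1) (multiplying out reproduces the displayed K). The nonzero eigenvalues of U V^T coincide with those of the 2 x 2 matrix G = V^T U = [[v1·u1, v1·u2], [v2·u1, v2·u2]] = [[5, -7], [-5, 1]], and by the Sylvester determinant identity det(I_4 - U V^T) = det(I_2 - V^T U) = det([[-4, 7], [5, 0]]) = (-4)(0) - (7)(5) = -35. (Direct check: I - K =
[[-1, 0, -2, 4],
 [2, -3, -2, 0],
 [-6, 11, 6, 1],
 [6, -7, -1, -4]]
has determinant -35.) The finite-dimensional Fredholm alternative says: either (I - K) is invertible, or ker(I - K) ≠ {0} and then range(I - K) = ker((I - K)^*)^⊥, with dim ker(I - K) = dim ker((I - K)^*). Since det(I - K) ≠ 0, 1 is not an eigenvalue of K and ker(I - K) = {0}, so we are in the first case: for every y there is a unique x = (I - K)^(-1) y. (Explicitly, by the Woodbury identity, (I - U V^T)^(-1) = I + U (I_2 - G)^(-1) V^T.)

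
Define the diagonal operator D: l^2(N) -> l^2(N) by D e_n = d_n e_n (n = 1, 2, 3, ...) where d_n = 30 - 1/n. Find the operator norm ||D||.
||D|| = 30

For a diagonal operator on l^2 with entries d_n, ||D|| = sup_n |d_n|. Here d_1 = 29, d_2 = 59/2, ..., and d_n = 30 - 1/n increases monotonically toward 30. All terms lie in [29, 30), so |d_n| = d_n and the supremum is the limit 30, which is not attained by any individual d_n. Hence ||D|| = 30.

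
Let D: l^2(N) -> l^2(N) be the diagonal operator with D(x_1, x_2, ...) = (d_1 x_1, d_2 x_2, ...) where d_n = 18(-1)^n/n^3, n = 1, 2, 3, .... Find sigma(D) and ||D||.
sigma(D) = {18(-1)^n/n^3 : n ≥ 1} ∪ {0}; ||D|| = 18

A bounded diagonal operator on l^2 with diagonal entries d_n has spectrum equal to the closure of {d_n : n ≥ 1}: every d_n is an eigenvalue (with eigenvector e_n), so {d_n} ⊂ sigma(D); the spectrum is closed, so its closure is too; and for lambda not in the closure, (D - lambda I) has bounded inverse (the diagonal entries 1/(d_n - lambda) are bounded). For our sequence d_n = 18(-1)^n/n^3, n = 1, 2, 3, ...:
  - {d_n} = {18(-1)^n/n^3 : n ≥ 1}; the only limit point is 0
  - closure = {18(-1)^n/n^3 : n ≥ 1} ∪ {0}
For the norm: a diagonal operator has ||D|| = sup_n |d_n|. Here |d_n| = 18/n^3 is decreasing, so sup_n |d_n| = |d_1| = 18. So ||D|| = 18.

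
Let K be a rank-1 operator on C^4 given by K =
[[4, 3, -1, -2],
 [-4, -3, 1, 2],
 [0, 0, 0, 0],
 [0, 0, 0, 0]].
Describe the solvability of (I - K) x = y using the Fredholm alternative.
(I - K) is singular (det(I - K) = 0, i.e. 1 ∈ sigma(K)). (I - K) x = y is solvable iff y ⊥ ker((I - K)^*) = span{(4, 3, -1, -2)}, i.e. iff 4y_1 + 3y_2 - y_3 - 2y_4 = 0. When solvable, the solutions are x = y + c·(1, -1, 0, 0), c arbitrary (ker(I - K) = span{(1, -1, 0, 0)}, dimension 1).

K has rank 1, so it is an outer product K = u v^T: every row of K is a multiple of one row vector. Reading off the entries, u = (1, -1, 0, 0) and v = (4, 3, -1, -2) (row i of K equals u_i·v^T). A rank-one matrix u v^T satisfies K u = u (v·u) and kills the (3)-dimensional subspace v^⊥, so its characteristic polynomial is lambda^3 (lambda - v·u) with v·u = tr K = 1. Hence the eigenvalues of I - K are 1 (multiplicity 3) and 1 - (1) = 0, so det(I - K) = 0. (Direct check: I - K =
[[-3, -3, 1, 2],
 [4, 4, -1, -2],
 [0, 0, 1, 0],
 [0, 0, 0, 1]]
has determinant 0.) So 1 is an eigenvalue of K and (I - K) is not invertible. The finite-dimensional Fredholm alternative says: either (I - K) is invertible, or ker(I - K) ≠ {0} and then range(I - K) = ker((I - K)^*)^⊥, with dim ker(I - K) = dim ker((I - K)^*). We are in the second case, so we need both kernels. Kernel of I - K: (I - K) u = u - u (v·u) = u - u = 0, so ker(I - K) = span{u} = span{(1, -1, 0, 0)} (it is exactly 1-dimensional because rank(I - K) = 3). Kernel of the adjoint: K is real, so (I - K)^* = I - K^T = I - v u^T, and (I - v u^T) v = v - v (u·v) = 0; hence ker((I - K)^*) = span{v} = span{(4, 3, -1, -2)}. Therefore (I - K) x = y is solvable iff <y, v> = 0, i.e. iff 4y_1 + 3y_2 - y_3 - 2y_4 = 0. When this holds, K y = u (v·y) = 0, so (I - K) y = y and x = y is a particular solution; the full solution set is the line x = y + c·u = y + c·(1, -1, 0, 0), c ∈ C.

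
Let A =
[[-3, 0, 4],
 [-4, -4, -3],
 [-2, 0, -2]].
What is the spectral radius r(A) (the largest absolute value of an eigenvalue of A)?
r(A) = 4

The eigenvalues of A are the roots of its characteristic polynomial. With M = A (coefficients from the trace, the sum of principal 2x2 minors, and det A):
  p(λ) = det(λ I - M) = λ^3 + 9λ^2 + 34λ + 56.
By the rational root theorem any rational root is an integer divisor of 56. Testing λ = -4: p(-4) = -64 + 144 - 136 + 56 = 0, so λ = -4 is a root. Dividing out (λ + 4) leaves p(λ) = (λ + 4)(λ^2 + 5λ + 14). For λ^2 + 5λ + 14 the discriminant is -31. It is negative, so the roots are the complex-conjugate pair λ = -5/2 ± (sqrt(31)/2) i ≈ -2.5 ± 2.7839i. For a conjugate pair the product of the roots equals the constant term, so |λ|^2 = 14 and |λ| = sqrt(14) ≈ 3.7417.
Thus the eigenvalues (to 4 decimals) are -2.5 ± 2.7839i (modulus 3.7417); -4 (modulus 4). The spectral radius is the largest modulus: r(A) = 4. (Cross-check: r(A) ≤ ||A||_2 ≈ 6.7942; equality holds whenever A is normal, though it can also hold for some non-normal A.)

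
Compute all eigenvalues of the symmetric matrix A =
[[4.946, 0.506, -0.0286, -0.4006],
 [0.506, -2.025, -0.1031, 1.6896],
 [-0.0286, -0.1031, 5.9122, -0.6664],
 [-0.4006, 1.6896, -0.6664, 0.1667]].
sigma(A) ≈ {-3, 1, 5, 6}

A is real symmetric, so its spectrum consists of real eigenvalues. Expanding the characteristic polynomial of the displayed matrix gives
  det(λ I - A) = p(λ) = λ^4 + (-9)λ^3 + (5)λ^2 + (92.9981)λ + (-89.9935).
Solving p(λ) = 0 yields eigenvalues ≈ -3, 1, 5, 6. (A is shown rounded to 4 decimals, so these recover the underlying integer eigenvalues to within that precision.)
Verification: the trace of A = 9 equals the sum of eigenvalues 9, and det(A) ≈ -89.9935 matches the eigenvalue product -90.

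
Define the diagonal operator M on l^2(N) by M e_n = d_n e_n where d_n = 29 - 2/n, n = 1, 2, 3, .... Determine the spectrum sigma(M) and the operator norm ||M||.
sigma(M) = {29 - 2/n : n ≥ 1} ∪ {29}; ||M|| = 29

A bounded diagonal operator on l^2 with diagonal entries d_n has spectrum equal to the closure of {d_n : n ≥ 1}: every d_n is an eigenvalue (with eigenvector e_n), so {d_n} ⊂ sigma(M); the spectrum is closed, so its closure is too; and for lambda not in the closure, (M - lambda I) has bounded inverse (the diagonal entries 1/(d_n - lambda) are bounded). For our sequence d_n = 29 - 2/n, n = 1, 2, 3, ...:
  - {d_n} = {29 - 2/n : n ≥ 1}; the only limit point is 29
  - closure = {29 - 2/n : n ≥ 1} ∪ {29}
For the norm: a diagonal operator has ||M|| = sup_n |d_n|. Here d_n = 29 - 2/n increases monotonically from d_1 = 27 toward 29, with all terms in [27, 29); so sup_n |d_n| = 29 (the supremum is the limit, not attained). So ||M|| = 29.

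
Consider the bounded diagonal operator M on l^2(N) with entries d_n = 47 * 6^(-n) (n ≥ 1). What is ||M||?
||M|| = 47/6 (attained at n = 1)

For M diagonal, ||M|| = sup_n |d_n|. The sequence d_n = 47 * 6^(-n) is positive and strictly decreasing (ratio 6^(-1) < 1), so the supremum is d_1 = 47/6. Hence ||M|| = 47/6.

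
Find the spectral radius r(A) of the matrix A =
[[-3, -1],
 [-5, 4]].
r(A) = (1 + sqrt(69))/2 ≈ 4.6533

The eigenvalues of A are the roots of its characteristic polynomial. With M = A (coefficients from the trace and determinant):
  p(λ) = det(λ I - M) = λ^2 - λ - 17.
For λ^2 - λ - 17 the discriminant is 69. It is nonnegative but not a perfect square, so the roots are real and irrational: λ = (1 ± sqrt(69))/2 ≈ 4.6533, -3.6533.
Thus the eigenvalues (to 4 decimals) are 4.6533 (modulus 4.6533); -3.6533 (modulus 3.6533). The spectral radius is the largest modulus: r(A) = (1 + sqrt(69))/2 ≈ 4.6533. (Cross-check: r(A) ≤ ||A||_2 ≈ 6.6713; equality holds whenever A is normal, though it can also hold for some non-normal A.)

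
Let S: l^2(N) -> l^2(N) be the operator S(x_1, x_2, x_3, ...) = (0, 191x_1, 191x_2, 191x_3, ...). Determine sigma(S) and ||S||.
sigma(S) = closed disk {z in C : |z| ≤ 191}; ||S|| = 191

Note S = 191·U where U is the unit right shift (U x)_k = x_{k-1} (with x_0 := 0); so ||S|| = 191||U|| and sigma(S) = 191·sigma(U). ||S x||^2 = sum_{k≥1} |191x_k|^2 = 36481||x||^2, so ||S|| = 191 and sigma(S) ⊂ {|z| ≤ 191}. For any |lambda| < 191, the equation (S - lambda I) x = 0 forces x_1 = 0, then 191x_k = lambda x_{k+1} ⇒ x = 0, so S has no eigenvalues. But (S - lambda I) is not surjective for |lambda| < 191: solving (S - lambda I) x = e_1 would require x_n proportional to (lambda/191)^(-n), which is not in l^2. So every |lambda| < 191 lies in the residual spectrum. The boundary |lambda| = 191 is in the approximate point spectrum (the spectrum is closed). Hence sigma(S) is the closed disk of radius 191.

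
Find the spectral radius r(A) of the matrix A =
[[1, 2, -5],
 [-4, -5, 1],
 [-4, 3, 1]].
r(A) ≈ 5.7564

The eigenvalues of A are the roots of its characteristic polynomial. With M = A (coefficients from the trace, the sum of principal 2x2 minors, and det A):
  p(λ) = det(λ I - M) = λ^3 + 3λ^2 - 24λ - 152.
No integer candidate from the rational root theorem (±divisors of 152) is a root, so the roots are irrational. The cubic discriminant is Δ = -349920 < 0, so there is one real root and a complex-conjugate pair. p(5) = -72 and p(6) = 28 have opposite signs, so a root lies in (5, 6); Newton's method refines it to λ ≈ 5.7564. Dividing out (λ - (5.7564)) leaves approximately λ^2 + 8.7564λ + 26.4054. For λ^2 + 8.7564λ + 26.4054 the discriminant is -28.9469. It is negative, so the remaining roots are the complex-conjugate pair λ ≈ -4.3782 ± 2.6901i. Their product equals the constant term, so |λ|^2 ≈ 26.4054 and |λ| ≈ 5.1386.
Thus the eigenvalues (to 4 decimals) are 5.7564 (modulus 5.7564); -4.3782 ± 2.6901i (modulus 5.1386). The spectral radius is the largest modulus: r(A) ≈ 5.7564. (Cross-check: r(A) ≤ ||A||_2 ≈ 7.5036; equality holds whenever A is normal, though it can also hold for some non-normal A.)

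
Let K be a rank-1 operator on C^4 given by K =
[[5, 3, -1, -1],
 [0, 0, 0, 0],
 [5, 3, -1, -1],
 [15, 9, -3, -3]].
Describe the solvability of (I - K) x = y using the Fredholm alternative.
(I - K) is singular (det(I - K) = 0, i.e. 1 ∈ sigma(K)). (I - K) x = y is solvable iff y ⊥ ker((I - K)^*) = span{(5, 3, -1, -1)}, i.e. iff 5y_1 + 3y_2 - y_3 - y_4 = 0. When solvable, the solutions are x = y + c·(1, 0, 1, 3), c arbitrary (ker(I - K) = span{(1, 0, 1, 3)}, dimension 1).

K has rank 1, so it is an outer product K = u v^T: every row of K is a multiple of one row vector. Reading off the entries, u = (1, 0, 1, 3) and v = (5, 3, -1, -1) (row i of K equals u_i·v^T). A rank-one matrix u v^T satisfies K u = u (v·u) and kills the (3)-dimensional subspace v^⊥, so its characteristic polynomial is lambda^3 (lambda - v·u) with v·u = tr K = 1. Hence the eigenvalues of I - K are 1 (multiplicity 3) and 1 - (1) = 0, so det(I - K) = 0. (Direct check: I - K =
[[-4, -3, 1, 1],
 [0, 1, 0, 0],
 [-5, -3, 2, 1],
 [-15, -9, 3, 4]]
has determinant 0.) So 1 is an eigenvalue of K and (I - K) is not invertible. The finite-dimensional Fredholm alternative says: either (I - K) is invertible, or ker(I - K) ≠ {0} and then range(I - K) = ker((I - K)^*)^⊥, with dim ker(I - K) = dim ker((I - K)^*). We are in the second case, so we need both kernels. Kernel of I - K: (I - K) u = u - u (v·u) = u - u = 0, so ker(I - K) = span{u} = span{(1, 0, 1, 3)} (it is exactly 1-dimensional because rank(I - K) = 3). Kernel of the adjoint: K is real, so (I - K)^* = I - K^T = I - v u^T, and (I - v u^T) v = v - v (u·v) = 0; hence ker((I - K)^*) = span{v} = span{(5, 3, -1, -1)}. Therefore (I - K) x = y is solvable iff <y, v> = 0, i.e. iff 5y_1 + 3y_2 - y_3 - y_4 = 0. When this holds, K y = u (v·y) = 0, so (I - K) y = y and x = y is a particular solution; the full solution set is the line x = y + c·u = y + c·(1, 0, 1, 3), c ∈ C.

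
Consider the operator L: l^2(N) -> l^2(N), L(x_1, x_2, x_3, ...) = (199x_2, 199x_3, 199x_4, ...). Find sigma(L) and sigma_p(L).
sigma(L) = closed disk {z in C : |z| ≤ 199}; sigma_p(L) = open disk {z in C : |z| < 199}

Note L = 199·V where V is the unit left shift (V x)_k = x_{k+1}; so sigma(L) = 199·sigma(V) and ||L|| = 199||V||. ||L x||^2 = 39601sum_{k≥2} |x_k|^2 ≤ 39601||x||^2, with equality on {x : x_1 = 0}, so ||L|| = 199. For any lambda with |lambda| < 199, set r = lambda/199 (|r| < 1); the vector x = (1, r, r^2, ...) is in l^2 and satisfies L x = 199(r, r^2, ...) = lambda x, so lambda is an eigenvalue. On the boundary |lambda| = 199 the geometric series diverges, so no l^2 eigenvector exists, but these lambda lie in the approximate point spectrum. Hence sigma(L) is the closed disk of radius 199 and sigma_p(L) is the open disk.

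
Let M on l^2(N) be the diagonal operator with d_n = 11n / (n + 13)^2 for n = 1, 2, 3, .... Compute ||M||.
||M|| = 11/52 (attained at n = 13)

For M diagonal, ||M|| = sup_n |d_n|. Treat f(x) = 11x / (x + 13)^2 for real x > 0. By the quotient rule, f'(x) = 11(13 - x)/(x + 13)^3, which is positive for x < 13 and negative for x > 13. So f has a unique maximum at x = 13, and since 13 is a positive integer, the supremum over n ≥ 1 is attained at n = 13: d_13 = 11·13/(13 + 13)^2 = 11·13/676 = 11/52. Hence ||M|| = 11/52.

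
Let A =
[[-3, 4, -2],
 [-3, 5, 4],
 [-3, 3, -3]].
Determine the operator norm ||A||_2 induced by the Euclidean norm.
||A||_2 ≈ 8.7351 (= sqrt(largest eigenvalue of A^T A))

||A||_2 = sigma_max(A) = sqrt(lambda_max(A^T A)). Form the symmetric matrix M = A^T A =
[[27, -36, 3],
 [-36, 50, 3],
 [3, 3, 29]].
Its characteristic polynomial (trace, sum of principal 2x2 minors, determinant of M give the coefficients) is
  p(λ) = det(λ I - M) = λ^3 - 106λ^2 + 2269λ - 225.
No integer candidate from the rational root theorem (±divisors of 225) is a root, so the roots are irrational. The cubic discriminant is Δ = 11021260185 > 0, so there are three distinct real roots. p(0) = -225 and p(1) = 1939 have opposite signs, so a root lies in (0, 1); Newton's method refines it to λ ≈ 0.0996. p(29) = 819 and p(30) = -555 have opposite signs, so a root lies in (29, 30); Newton's method refines it to λ ≈ 29.5991. p(76) = -1061 and p(77) = 2547 have opposite signs, so a root lies in (76, 77); Newton's method refines it to λ ≈ 76.3013. Check (Vieta): the three roots sum to 106, matching tr M = 106.
So the eigenvalues of A^T A are ≈ 0.0996, 29.5991, 76.3013 (all ≥ 0, as they must be for A^T A). The largest is λ_max ≈ 76.3013, hence ||A||_2 = sqrt(λ_max) ≈ 8.7351.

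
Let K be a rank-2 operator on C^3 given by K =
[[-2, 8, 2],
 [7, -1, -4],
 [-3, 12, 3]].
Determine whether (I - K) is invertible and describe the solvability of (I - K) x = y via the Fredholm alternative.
(I - K) is invertible (det(I - K) = -8 ≠ 0), so for every y in C^3 the equation (I - K) x = y has a unique solution.

K has rank 2 and factors as K = U V^T = u1 v1^T + u2 v2^T with u1 = (2, -1, 3), v1 = (-3, 3, 2), u2 = (-2, -2, -3), v2 = (-2, -1, 1) (multiplying out reproduces the displayed K). The nonzero eigenvalues of U V^T coincide with those of the 2 x 2 matrix G = V^T U = [[v1·u1, v1·u2], [v2·u1, v2·u2]] = [[-3, -6], [0, 3]], and by the Sylvester determinant identity det(I_3 - U V^T) = det(I_2 - V^T U) = det([[4, 6], [0, -2]]) = (4)(-2) - (6)(0) = -8. (Direct check: I - K =
[[3, -8, -2],
 [-7, 2, 4],
 [3, -12, -2]]
has determinant -8.) The finite-dimensional Fredholm alternative says: either (I - K) is invertible, or ker(I - K) ≠ {0} and then range(I - K) = ker((I - K)^*)^⊥, with dim ker(I - K) = dim ker((I - K)^*). Since det(I - K) ≠ 0, 1 is not an eigenvalue of K and ker(I - K) = {0}, so we are in the first case: for every y there is a unique x = (I - K)^(-1) y. (Explicitly, by the Woodbury identity, (I - U V^T)^(-1) = I + U (I_2 - G)^(-1) V^T.)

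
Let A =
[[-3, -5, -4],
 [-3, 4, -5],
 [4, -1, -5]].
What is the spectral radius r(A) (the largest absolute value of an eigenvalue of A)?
r(A) ≈ 6.8335

The eigenvalues of A are the roots of its characteristic polynomial. With M = A (coefficients from the trace, the sum of principal 2x2 minors, and det A):
  p(λ) = det(λ I - M) = λ^3 + 4λ^2 - 21λ - 302.
No integer candidate from the rational root theorem (±divisors of 302) is a root, so the roots are irrational. The cubic discriminant is Δ = -1884472 < 0, so there is one real root and a complex-conjugate pair. p(6) = -68 and p(7) = 90 have opposite signs, so a root lies in (6, 7); Newton's method refines it to λ ≈ 6.4674. Dividing out (λ - (6.4674)) leaves approximately λ^2 + 10.4674λ + 46.6961. For λ^2 + 10.4674λ + 46.6961 the discriminant is -77.2188. It is negative, so the remaining roots are the complex-conjugate pair λ ≈ -5.2337 ± 4.3937i. Their product equals the constant term, so |λ|^2 ≈ 46.6961 and |λ| ≈ 6.8335.
Thus the eigenvalues (to 4 decimals) are 6.4674 (modulus 6.4674); -5.2337 ± 4.3937i (modulus 6.8335). The spectral radius is the largest modulus: r(A) ≈ 6.8335. (Cross-check: r(A) ≤ ||A||_2 ≈ 8.2646; equality holds whenever A is normal, though it can also hold for some non-normal A.)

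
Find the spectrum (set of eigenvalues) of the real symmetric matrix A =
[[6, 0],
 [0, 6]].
sigma(A) ≈ {6} (6 with multiplicity 2)

A is real symmetric, so its spectrum consists of real eigenvalues. Expanding the characteristic polynomial of the displayed matrix gives
  det(λ I - A) = p(λ) = λ^2 + (-12)λ + (36).
Solving p(λ) = 0 yields eigenvalues ≈ 6, 6. (A is shown rounded to 4 decimals, so these recover the underlying integer eigenvalues to within that precision.)
Verification: the trace of A = 12 equals the sum of eigenvalues 12, and det(A) ≈ 36.0000 matches the eigenvalue product 36.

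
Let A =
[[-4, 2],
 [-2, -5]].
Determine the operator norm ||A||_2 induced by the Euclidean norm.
||A||_2 = sqrt((49 + sqrt(97))/2) ≈ 5.4244 (= sqrt(largest eigenvalue of A^T A))

||A||_2 = sigma_max(A) = sqrt(lambda_max(A^T A)). Form the symmetric matrix M = A^T A =
[[20, 2],
 [2, 29]].
Its characteristic polynomial (trace, determinant of M give the coefficients) is
  p(λ) = det(λ I - M) = λ^2 - 49λ + 576.
For λ^2 - 49λ + 576 the discriminant is 97. It is nonnegative but not a perfect square, so the roots are real and irrational: λ = (49 ± sqrt(97))/2 ≈ 29.4244, 19.5756.
So the eigenvalues of A^T A are ≈ 19.5756, 29.4244 (all ≥ 0, as they must be for A^T A). The largest is λ_max = (49 + sqrt(97))/2 ≈ 29.4244, hence ||A||_2 = sqrt(λ_max) = sqrt((49 + sqrt(97))/2) ≈ 5.4244.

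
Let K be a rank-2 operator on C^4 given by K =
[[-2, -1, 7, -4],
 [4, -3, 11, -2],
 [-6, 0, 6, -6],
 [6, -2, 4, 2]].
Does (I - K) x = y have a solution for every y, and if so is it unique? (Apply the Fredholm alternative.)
(I - K) is invertible (det(I - K) = 66 ≠ 0), so for every y in C^4 the equation (I - K) x = y has a unique solution.

K has rank 2 and factors as K = U V^T = u1 v1^T + u2 v2^T with u1 = (-1, -3, 0, -2), v1 = (-2, 1, -3, 0), u2 = (-2, -1, -3, 1), v2 = (2, 0, -2, 2) (multiplying out reproduces the displayed K). The nonzero eigenvalues of U V^T coincide with those of the 2 x 2 matrix G = V^T U = [[v1·u1, v1·u2], [v2·u1, v2·u2]] = [[-1, 12], [-6, 4]], and by the Sylvester determinant identity det(I_4 - U V^T) = det(I_2 - V^T U) = det([[2, -12], [6, -3]]) = (2)(-3) - (-12)(6) = 66. (Direct check: I - K =
[[3, 1, -7, 4],
 [-4, 4, -11, 2],
 [6, 0, -5, 6],
 [-6, 2, -4, -1]]
has determinant 66.) The finite-dimensional Fredholm alternative says: either (I - K) is invertible, or ker(I - K) ≠ {0} and then range(I - K) = ker((I - K)^*)^⊥, with dim ker(I - K) = dim ker((I - K)^*). Since det(I - K) ≠ 0, 1 is not an eigenvalue of K and ker(I - K) = {0}, so we are in the first case: for every y there is a unique x = (I - K)^(-1) y. (Explicitly, by the Woodbury identity, (I - U V^T)^(-1) = I + U (I_2 - G)^(-1) V^T.)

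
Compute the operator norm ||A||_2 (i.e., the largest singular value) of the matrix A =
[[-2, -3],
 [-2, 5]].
||A||_2 = sqrt((42 + sqrt(740))/2) ≈ 5.8823 (= sqrt(largest eigenvalue of A^T A))

||A||_2 = sigma_max(A) = sqrt(lambda_max(A^T A)). Form the symmetric matrix M = A^T A =
[[8, -4],
 [-4, 34]].
Its characteristic polynomial (trace, determinant of M give the coefficients) is
  p(λ) = det(λ I - M) = λ^2 - 42λ + 256.
For λ^2 - 42λ + 256 the discriminant is 740. It is nonnegative but not a perfect square, so the roots are real and irrational: λ = (42 ± sqrt(740))/2 ≈ 34.6015, 7.3985.
So the eigenvalues of A^T A are ≈ 7.3985, 34.6015 (all ≥ 0, as they must be for A^T A). The largest is λ_max = (42 + sqrt(740))/2 ≈ 34.6015, hence ||A||_2 = sqrt(λ_max) = sqrt((42 + sqrt(740))/2) ≈ 5.8823.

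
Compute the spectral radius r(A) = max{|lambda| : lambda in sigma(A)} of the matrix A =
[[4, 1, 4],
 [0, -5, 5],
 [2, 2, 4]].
r(A) ≈ 7.3982

The eigenvalues of A are the roots of its characteristic polynomial. With M = A (coefficients from the trace, the sum of principal 2x2 minors, and det A):
  p(λ) = det(λ I - M) = λ^3 - 3λ^2 - 42λ + 70.
No integer candidate from the rational root theorem (±divisors of 70) is a root, so the roots are irrational. The cubic discriminant is Δ = 346248 > 0, so there are three distinct real roots. p(-6) = -2 and p(-5) = 80 have opposite signs, so a root lies in (-6, -5); Newton's method refines it to λ ≈ -5.9803. p(1) = 26 and p(2) = -18 have opposite signs, so a root lies in (1, 2); Newton's method refines it to λ ≈ 1.5822. p(7) = -28 and p(8) = 54 have opposite signs, so a root lies in (7, 8); Newton's method refines it to λ ≈ 7.3982. Check (Vieta): the three roots sum to 3, matching tr M = 3.
Thus the eigenvalues (to 4 decimals) are -5.9803 (modulus 5.9803); 1.5822 (modulus 1.5822); 7.3982 (modulus 7.3982). The spectral radius is the largest modulus: r(A) ≈ 7.3982. (Cross-check: r(A) ≤ ||A||_2 ≈ 8.3994; equality holds whenever A is normal, though it can also hold for some non-normal A.)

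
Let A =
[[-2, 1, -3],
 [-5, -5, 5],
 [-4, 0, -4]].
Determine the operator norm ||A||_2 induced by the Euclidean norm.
||A||_2 ≈ 8.7666 (= sqrt(largest eigenvalue of A^T A))

||A||_2 = sigma_max(A) = sqrt(lambda_max(A^T A)). Form the symmetric matrix M = A^T A =
[[45, 23, -3],
 [23, 26, -28],
 [-3, -28, 50]].
Its characteristic polynomial (trace, sum of principal 2x2 minors, determinant of M give the coefficients) is
  p(λ) = det(λ I - M) = λ^3 - 121λ^2 + 3398λ - 400.
No integer candidate from the rational root theorem (±divisors of 400) is a root, so the roots are irrational. The cubic discriminant is Δ = 12233697796 > 0, so there are three distinct real roots. p(0) = -400 and p(1) = 2878 have opposite signs, so a root lies in (0, 1); Newton's method refines it to λ ≈ 0.1182. p(44) = 40 and p(45) = -1390 have opposite signs, so a root lies in (44, 45); Newton's method refines it to λ ≈ 44.0277. p(76) = -2072 and p(77) = 370 have opposite signs, so a root lies in (76, 77); Newton's method refines it to λ ≈ 76.854. Check (Vieta): the three roots sum to 121, matching tr M = 121.
So the eigenvalues of A^T A are ≈ 0.1182, 44.0277, 76.854 (all ≥ 0, as they must be for A^T A). The largest is λ_max ≈ 76.854, hence ||A||_2 = sqrt(λ_max) ≈ 8.7666.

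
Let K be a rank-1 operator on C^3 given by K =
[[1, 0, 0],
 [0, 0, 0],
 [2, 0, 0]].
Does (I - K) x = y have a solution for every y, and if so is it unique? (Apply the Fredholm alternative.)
(I - K) is singular (det(I - K) = 0, i.e. 1 ∈ sigma(K)). (I - K) x = y is solvable iff y ⊥ ker((I - K)^*) = span{(1, 0, 0)}, i.e. iff y_1 = 0. When solvable, the solutions are x = y + c·(1, 0, 2), c arbitrary (ker(I - K) = span{(1, 0, 2)}, dimension 1).

K has rank 1, so it is an outer product K = u v^T: every row of K is a multiple of one row vector. Reading off the entries, u = (1, 0, 2) and v = (1, 0, 0) (row i of K equals u_i·v^T). A rank-one matrix u v^T satisfies K u = u (v·u) and kills the (2)-dimensional subspace v^⊥, so its characteristic polynomial is lambda^2 (lambda - v·u) with v·u = tr K = 1. Hence the eigenvalues of I - K are 1 (multiplicity 2) and 1 - (1) = 0, so det(I - K) = 0. (Direct check: I - K =
[[0, 0, 0],
 [0, 1, 0],
 [-2, 0, 1]]
has determinant 0.) So 1 is an eigenvalue of K and (I - K) is not invertible. The finite-dimensional Fredholm alternative says: either (I - K) is invertible, or ker(I - K) ≠ {0} and then range(I - K) = ker((I - K)^*)^⊥, with dim ker(I - K) = dim ker((I - K)^*). We are in the second case, so we need both kernels. Kernel of I - K: (I - K) u = u - u (v·u) = u - u = 0, so ker(I - K) = span{u} = span{(1, 0, 2)} (it is exactly 1-dimensional because rank(I - K) = 2). Kernel of the adjoint: K is real, so (I - K)^* = I - K^T = I - v u^T, and (I - v u^T) v = v - v (u·v) = 0; hence ker((I - K)^*) = span{v} = span{(1, 0, 0)}. Therefore (I - K) x = y is solvable iff <y, v> = 0, i.e. iff y_1 = 0. When this holds, K y = u (v·y) = 0, so (I - K) y = y and x = y is a particular solution; the full solution set is the line x = y + c·u = y + c·(1, 0, 2), c ∈ C.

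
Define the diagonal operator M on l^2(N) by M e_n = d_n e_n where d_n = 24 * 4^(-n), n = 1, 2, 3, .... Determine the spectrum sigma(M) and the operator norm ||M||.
sigma(M) = {24 * 4^(-n) : n ≥ 1} ∪ {0}; ||M|| = 6

A bounded diagonal operator on l^2 with diagonal entries d_n has spectrum equal to the closure of {d_n : n ≥ 1}: every d_n is an eigenvalue (with eigenvector e_n), so {d_n} ⊂ sigma(M); the spectrum is closed, so its closure is too; and for lambda not in the closure, (M - lambda I) has bounded inverse (the diagonal entries 1/(d_n - lambda) are bounded). For our sequence d_n = 24 * 4^(-n), n = 1, 2, 3, ...:
  - {d_n} = {24 * 4^(-n) : n ≥ 1}; the only limit point is 0
  - closure = {24 * 4^(-n) : n ≥ 1} ∪ {0}
For the norm: a diagonal operator has ||M|| = sup_n |d_n|. Here d_n = 24 * 4^(-n) is positive and decreasing, so sup_n |d_n| = d_1 = 24/4 = 6. So ||M|| = 6.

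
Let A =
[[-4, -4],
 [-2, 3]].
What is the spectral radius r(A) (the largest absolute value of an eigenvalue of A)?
r(A) = 5

The eigenvalues of A are the roots of its characteristic polynomial. With M = A (coefficients from the trace and determinant):
  p(λ) = det(λ I - M) = λ^2 + λ - 20.
For λ^2 + λ - 20 the discriminant is 81. It is a perfect square (9^2), so the roots are rational: λ = (-1 ± 9)/2 = 4, -5.
Thus the eigenvalues (to 4 decimals) are 4 (modulus 4); -5 (modulus 5). The spectral radius is the largest modulus: r(A) = 5. (Cross-check: r(A) ≤ ||A||_2 ≈ 5.7278; equality holds whenever A is normal, though it can also hold for some non-normal A.)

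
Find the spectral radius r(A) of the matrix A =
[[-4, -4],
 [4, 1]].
r(A) = sqrt(12) ≈ 3.4641

The eigenvalues of A are the roots of its characteristic polynomial. With M = A (coefficients from the trace and determinant):
  p(λ) = det(λ I - M) = λ^2 + 3λ + 12.
For λ^2 + 3λ + 12 the discriminant is -39. It is negative, so the roots are the complex-conjugate pair λ = -3/2 ± (sqrt(39)/2) i ≈ -1.5 ± 3.1225i. For a conjugate pair the product of the roots equals the constant term, so |λ|^2 = 12 and |λ| = sqrt(12) ≈ 3.4641.
Thus the eigenvalues (to 4 decimals) are -1.5 ± 3.1225i (modulus 3.4641). The spectral radius is the largest modulus: r(A) = sqrt(12) ≈ 3.4641. (Cross-check: r(A) ≤ ||A||_2 ≈ 6.772; equality holds whenever A is normal, though it can also hold for some non-normal A.)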